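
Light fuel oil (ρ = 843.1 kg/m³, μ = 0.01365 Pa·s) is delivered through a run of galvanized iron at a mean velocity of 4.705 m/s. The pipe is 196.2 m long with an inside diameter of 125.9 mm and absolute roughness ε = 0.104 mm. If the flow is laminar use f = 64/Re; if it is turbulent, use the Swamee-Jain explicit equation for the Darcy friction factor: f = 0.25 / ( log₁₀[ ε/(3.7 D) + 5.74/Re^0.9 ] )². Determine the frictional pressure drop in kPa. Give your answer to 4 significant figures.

Reynolds number Re = ρVD/μ = 843.1 · 4.705 · 0.1259 / 0.0137 = 3.659e+04.
Re > 4000 → turbulent. Relative roughness ε/D = 0.000104/0.1259 = 0.000826. Swamee-Jain: f = 0.25/(log₁₀[0.000826/3.7 + 5.74/3.659e+04^0.9])² = 0.25/(log₁₀[0.000223 + 0.000449])² = 0.25/(-3.173)² = 0.02484.
Darcy-Weisbach: ΔP = f(L/D)(ρV²/2) = 0.02484·(196.2/0.1259)·(843.1·4.705²/2) = 0.02484·1558·9332 = 3.612e+05 Pa.
ΔP = 3.612e+05 Pa = 361.2 kPa.

ΔP ≈ 361.2 kPa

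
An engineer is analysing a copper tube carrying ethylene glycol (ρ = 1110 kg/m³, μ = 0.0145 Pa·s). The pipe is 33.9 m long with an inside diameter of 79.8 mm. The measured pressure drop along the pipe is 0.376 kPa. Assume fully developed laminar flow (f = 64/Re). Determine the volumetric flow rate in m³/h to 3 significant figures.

For laminar flow, f = 64/Re with Re = ρVD/μ, so Darcy-Weisbach reduces to ΔP = 32μLV/D². Solving for V: V = ΔP·D²/(32μL) = 376·(0.0798)²/(32·0.0145·33.9) = 0.1522 m/s.
Check: Re = ρVD/μ = 1110·0.1522·0.0798/0.0145 = 929.9 < 2300, so the laminar assumption holds.
Q = V·A = 0.1522·(π/4·0.0798²) = 0.0007613 m³/s = 2.74 m³/h.

Q ≈ 2.74 m³/h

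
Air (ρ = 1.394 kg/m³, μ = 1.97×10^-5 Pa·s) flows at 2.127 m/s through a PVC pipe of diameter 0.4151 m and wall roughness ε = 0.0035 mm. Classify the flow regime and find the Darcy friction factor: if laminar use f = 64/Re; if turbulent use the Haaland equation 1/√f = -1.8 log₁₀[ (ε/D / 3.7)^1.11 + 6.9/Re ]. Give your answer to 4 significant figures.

f ≈ 0.01973

Re = ρVD/μ = 1.394·2.127·0.4151/1.97e-05 = 6.248e+04.
Re > 4000 → turbulent. ε/D = 3.5e-06/0.4151 = 8.43e-06; Haaland: 1/√f = -1.8 log₁₀[5.46e-07 + 0.00011] = 7.119, so f = 0.01973.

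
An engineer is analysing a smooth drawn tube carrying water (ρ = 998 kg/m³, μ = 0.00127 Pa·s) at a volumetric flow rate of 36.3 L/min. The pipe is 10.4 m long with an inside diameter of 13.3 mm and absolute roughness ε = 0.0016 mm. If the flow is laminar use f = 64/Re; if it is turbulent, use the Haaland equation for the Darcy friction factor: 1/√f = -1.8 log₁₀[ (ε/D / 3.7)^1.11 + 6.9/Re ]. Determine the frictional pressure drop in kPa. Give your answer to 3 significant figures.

ΔP ≈ 159 kPa

Q = 36.3 L/min = 36.3/60000 = 0.000605 m³/s.
Cross-sectional area A = πD²/4 = π(0.0133)²/4 = 0.0001389 m²; mean velocity V = Q/A = 0.000605/0.0001389 = 4.355 m/s.
Reynolds number Re = ρVD/μ = 998 · 4.355 · 0.0133 / 0.00127 = 4.551e+04.
Re > 4000 → turbulent. Relative roughness ε/D = 1.6e-06/0.0133 = 0.00012. Haaland: 1/√f = -1.8 log₁₀[(0.00012/3.7)^1.11 + 6.9/4.551e+04] = -1.8 log₁₀[1.04e-05 + 0.000152] = 6.823, so f = 0.02148.
Darcy-Weisbach: ΔP = f(L/D)(ρV²/2) = 0.02148·(10.4/0.0133)·(998·4.355²/2) = 0.02148·782·9463 = 1.59e+05 Pa.
ΔP = 1.59e+05 Pa = 159 kPa.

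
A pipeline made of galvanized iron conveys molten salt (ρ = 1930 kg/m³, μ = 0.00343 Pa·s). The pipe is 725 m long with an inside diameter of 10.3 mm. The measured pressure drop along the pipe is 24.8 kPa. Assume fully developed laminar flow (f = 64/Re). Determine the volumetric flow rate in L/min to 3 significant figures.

Q ≈ 0.165 L/min

For laminar flow, f = 64/Re with Re = ρVD/μ, so Darcy-Weisbach reduces to ΔP = 32μLV/D². Solving for V: V = ΔP·D²/(32μL) = 2.48e+04·(0.0103)²/(32·0.00343·725) = 0.03306 m/s.
Check: Re = ρVD/μ = 1930·0.03306·0.0103/0.00343 = 191.6 < 2300, so the laminar assumption holds.
Q = V·A = 0.03306·(π/4·0.0103²) = 2.755e-06 m³/s = 0.165 L/min.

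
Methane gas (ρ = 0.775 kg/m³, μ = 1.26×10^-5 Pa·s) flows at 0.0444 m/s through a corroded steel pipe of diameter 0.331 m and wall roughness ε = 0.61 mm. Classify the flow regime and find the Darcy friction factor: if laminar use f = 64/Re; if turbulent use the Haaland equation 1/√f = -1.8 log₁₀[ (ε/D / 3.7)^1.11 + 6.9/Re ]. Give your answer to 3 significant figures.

f ≈ 0.0708

Re = ρVD/μ = 0.775·0.0444·0.331/1.26e-05 = 903.9.
Re < 2300 → laminar, so f = 64/Re = 0.0708 (roughness is irrelevant in laminar flow).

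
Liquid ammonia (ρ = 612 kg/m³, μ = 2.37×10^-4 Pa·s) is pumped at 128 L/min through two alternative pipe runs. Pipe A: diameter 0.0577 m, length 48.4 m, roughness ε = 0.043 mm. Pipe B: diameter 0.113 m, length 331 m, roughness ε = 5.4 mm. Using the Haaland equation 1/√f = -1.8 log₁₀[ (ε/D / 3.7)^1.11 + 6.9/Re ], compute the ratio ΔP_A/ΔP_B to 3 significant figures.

Pipe A: V = Q/A = 0.002133/0.002615 = 0.8159 m/s; Re = 1.216e+05; ε/D = 0.000745; Haaland → f = 0.02064; ΔP_A = f(L/D)(ρV²/2) = 3526 Pa.
Pipe B: V = Q/A = 0.002133/0.01003 = 0.2127 m/s; Re = 6.207e+04; ε/D = 0.0478; Haaland → f = 0.07061; ΔP_B = f(L/D)(ρV²/2) = 2864 Pa.
ΔP_A/ΔP_B = 3526/2864 = 1.23.

ΔP_A/ΔP_B ≈ 1.23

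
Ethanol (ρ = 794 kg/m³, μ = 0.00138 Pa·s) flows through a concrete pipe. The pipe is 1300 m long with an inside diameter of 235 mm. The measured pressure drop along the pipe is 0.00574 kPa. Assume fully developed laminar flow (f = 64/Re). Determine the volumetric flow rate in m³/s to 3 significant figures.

Q ≈ 2.39×10^-4 m³/s

For laminar flow, f = 64/Re with Re = ρVD/μ, so Darcy-Weisbach reduces to ΔP = 32μLV/D². Solving for V: V = ΔP·D²/(32μL) = 5.74·(0.235)²/(32·0.00138·1300) = 0.005522 m/s.
Check: Re = ρVD/μ = 794·0.005522·0.235/0.00138 = 746.6 < 2300, so the laminar assumption holds.
Q = V·A = 0.005522·(π/4·0.235²) = 0.0002395 m³/s = 2.39×10^-4 m³/s.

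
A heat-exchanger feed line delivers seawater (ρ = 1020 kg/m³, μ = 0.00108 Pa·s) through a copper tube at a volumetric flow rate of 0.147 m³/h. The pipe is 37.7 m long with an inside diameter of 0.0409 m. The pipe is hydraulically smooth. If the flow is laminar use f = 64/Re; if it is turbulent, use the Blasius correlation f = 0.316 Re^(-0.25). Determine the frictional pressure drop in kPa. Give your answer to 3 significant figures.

ΔP ≈ 0.0242 kPa

Q = 0.147 m³/h = 0.147/3600 = 4.083e-05 m³/s.
Cross-sectional area A = πD²/4 = π(0.0409)²/4 = 0.001314 m²; mean velocity V = Q/A = 4.083e-05/0.001314 = 0.03108 m/s.
Reynolds number Re = ρVD/μ = 1020 · 0.03108 · 0.0409 / 0.00108 = 1201.
Re < 2300 → laminar flow, so f = 64/Re = 64/1201 = 0.05331 (the turbulent correlation is not needed).
Darcy-Weisbach: ΔP = f(L/D)(ρV²/2) = 0.05331·(37.7/0.0409)·(1020·0.03108²/2) = 0.05331·921.8·0.4926 = 24.21 Pa.
ΔP = 24.21 Pa = 0.0242 kPa.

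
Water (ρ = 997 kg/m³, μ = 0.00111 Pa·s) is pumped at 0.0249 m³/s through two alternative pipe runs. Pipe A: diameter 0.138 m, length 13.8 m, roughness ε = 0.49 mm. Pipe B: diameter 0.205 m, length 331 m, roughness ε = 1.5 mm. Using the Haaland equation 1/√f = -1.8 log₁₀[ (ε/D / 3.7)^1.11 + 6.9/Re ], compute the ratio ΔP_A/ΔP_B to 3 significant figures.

ΔP_A/ΔP_B ≈ 0.243

Pipe A: V = Q/A = 0.0249/0.01496 = 1.665 m/s; Re = 2.063e+05; ε/D = 0.00355; Haaland → f = 0.02803; ΔP_A = f(L/D)(ρV²/2) = 3872 Pa.
Pipe B: V = Q/A = 0.0249/0.03301 = 0.7544 m/s; Re = 1.389e+05; ε/D = 0.00732; Haaland → f = 0.03475; ΔP_B = f(L/D)(ρV²/2) = 1.592e+04 Pa.
ΔP_A/ΔP_B = 3872/1.592e+04 = 0.243.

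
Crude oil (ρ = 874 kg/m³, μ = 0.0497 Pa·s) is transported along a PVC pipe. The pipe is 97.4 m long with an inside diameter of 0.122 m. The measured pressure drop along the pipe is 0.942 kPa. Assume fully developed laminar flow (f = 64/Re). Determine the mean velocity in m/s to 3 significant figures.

For laminar flow, f = 64/Re with Re = ρVD/μ, so Darcy-Weisbach reduces to ΔP = 32μLV/D². Solving for V: V = ΔP·D²/(32μL) = 942·(0.122)²/(32·0.0497·97.4) = 0.09051 m/s.
Check: Re = ρVD/μ = 874·0.09051·0.122/0.0497 = 194.2 < 2300, so the laminar assumption holds.

V ≈ 0.0905 m/s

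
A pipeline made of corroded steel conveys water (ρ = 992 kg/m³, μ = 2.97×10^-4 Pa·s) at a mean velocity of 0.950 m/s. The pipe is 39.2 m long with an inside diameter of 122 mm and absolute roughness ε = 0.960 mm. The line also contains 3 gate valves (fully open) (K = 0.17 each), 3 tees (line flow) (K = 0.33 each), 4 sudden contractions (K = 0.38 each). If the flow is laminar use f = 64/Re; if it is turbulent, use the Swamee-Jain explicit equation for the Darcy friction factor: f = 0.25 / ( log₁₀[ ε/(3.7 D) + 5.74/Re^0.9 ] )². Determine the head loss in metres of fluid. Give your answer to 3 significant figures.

h_f ≈ 0.661 m

Reynolds number Re = ρVD/μ = 992 · 0.95 · 0.122 / 0.000297 = 3.871e+05.
Re > 4000 → turbulent. Relative roughness ε/D = 0.00096/0.122 = 0.00787. Swamee-Jain: f = 0.25/(log₁₀[0.00787/3.7 + 5.74/3.871e+05^0.9])² = 0.25/(log₁₀[0.00213 + 5.37e-05])² = 0.25/(-2.661)² = 0.03529.
Total minor-loss coefficient ΣK = 3·0.17 + 3·0.33 + 4·0.38 = 3.02.
ΔP = [f·L/D + ΣK]·(ρV²/2) = [0.03529·39.2/0.122 + 3.02]·(992·0.95²/2) = [11.34 + 3.02]·447.6 = 6428 Pa.
Head loss h_f = ΔP/(ρg) = 6428/(992·9.81) = 0.661 m.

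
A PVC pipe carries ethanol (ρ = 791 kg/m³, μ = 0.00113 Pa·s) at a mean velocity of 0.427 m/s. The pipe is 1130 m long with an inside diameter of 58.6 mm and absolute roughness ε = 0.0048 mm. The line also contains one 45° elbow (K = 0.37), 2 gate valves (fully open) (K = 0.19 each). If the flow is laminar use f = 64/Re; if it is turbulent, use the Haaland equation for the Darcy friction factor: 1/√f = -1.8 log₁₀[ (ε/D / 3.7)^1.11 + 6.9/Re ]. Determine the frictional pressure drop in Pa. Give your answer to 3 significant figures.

ΔP ≈ 37200 Pa

Reynolds number Re = ρVD/μ = 791 · 0.427 · 0.0586 / 0.00113 = 1.752e+04.
Re > 4000 → turbulent. Relative roughness ε/D = 4.8e-06/0.0586 = 8.19e-05. Haaland: 1/√f = -1.8 log₁₀[(8.19e-05/3.7)^1.11 + 6.9/1.752e+04] = -1.8 log₁₀[6.81e-06 + 0.000394] = 6.115, so f = 0.02674.
Total minor-loss coefficient ΣK = 1·0.37 + 2·0.19 = 0.75.
ΔP = [f·L/D + ΣK]·(ρV²/2) = [0.02674·1130/0.0586 + 0.75]·(791·0.427²/2) = [515.7 + 0.75]·72.11 = 3.724e+04 Pa.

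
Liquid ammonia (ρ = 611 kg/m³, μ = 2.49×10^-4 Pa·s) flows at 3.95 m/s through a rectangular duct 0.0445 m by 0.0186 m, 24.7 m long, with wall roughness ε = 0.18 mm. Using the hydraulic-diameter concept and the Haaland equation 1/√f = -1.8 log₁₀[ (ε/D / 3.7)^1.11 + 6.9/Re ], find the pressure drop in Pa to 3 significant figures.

ΔP ≈ 152000 Pa

Hydraulic diameter D_h = 4A/P = 4·(0.0445·0.0186)/(2·(0.0445+0.0186)) = 0.003311/0.1262 = 0.02623 m.
Re = ρVD_h/μ = 611·3.95·0.02623/0.000249 = 2.543e+05.
ε/D_h = 0.00018/0.02623 = 0.00686; Haaland gives 1/√f = -1.8 log₁₀[0.000928+2.71e-05] = 5.436, so f = 0.03385.
ΔP = f(L/D_h)(ρV²/2) = 0.03385·24.7/0.02623·4767 = 1.519e+05 Pa.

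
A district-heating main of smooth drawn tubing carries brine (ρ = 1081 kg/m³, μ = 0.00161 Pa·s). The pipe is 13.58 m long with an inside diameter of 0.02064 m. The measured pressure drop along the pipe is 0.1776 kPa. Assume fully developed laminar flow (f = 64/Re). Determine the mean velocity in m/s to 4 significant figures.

V ≈ 0.1081 m/s

For laminar flow, f = 64/Re with Re = ρVD/μ, so Darcy-Weisbach reduces to ΔP = 32μLV/D². Solving for V: V = ΔP·D²/(32μL) = 177.6·(0.02064)²/(32·0.00161·13.58) = 0.1081 m/s.
Check: Re = ρVD/μ = 1081·0.1081·0.02064/0.00161 = 1499 < 2300, so the laminar assumption holds.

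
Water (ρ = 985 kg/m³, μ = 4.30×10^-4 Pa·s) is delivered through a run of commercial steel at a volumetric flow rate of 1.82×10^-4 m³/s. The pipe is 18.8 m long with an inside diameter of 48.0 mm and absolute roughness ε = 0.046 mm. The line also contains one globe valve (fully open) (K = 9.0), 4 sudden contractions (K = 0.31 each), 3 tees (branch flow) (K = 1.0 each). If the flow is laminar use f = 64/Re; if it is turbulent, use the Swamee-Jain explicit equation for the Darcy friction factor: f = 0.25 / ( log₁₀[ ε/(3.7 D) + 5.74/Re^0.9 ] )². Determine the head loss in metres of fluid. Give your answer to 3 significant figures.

Cross-sectional area A = πD²/4 = π(0.048)²/4 = 0.00181 m²; mean velocity V = Q/A = 0.000182/0.00181 = 0.1006 m/s.
Reynolds number Re = ρVD/μ = 985 · 0.1006 · 0.048 / 0.00043 = 1.106e+04.
Re > 4000 → turbulent. Relative roughness ε/D = 4.6e-05/0.048 = 0.000958. Swamee-Jain: f = 0.25/(log₁₀[0.000958/3.7 + 5.74/1.106e+04^0.9])² = 0.25/(log₁₀[0.000259 + 0.00132])² = 0.25/(-2.802)² = 0.03183.
Total minor-loss coefficient ΣK = 1·9 + 4·0.31 + 3·1 = 13.2.
ΔP = [f·L/D + ΣK]·(ρV²/2) = [0.03183·18.8/0.048 + 13.2]·(985·0.1006²/2) = [12.47 + 13.2]·4.982 = 128.1 Pa.
Head loss h_f = ΔP/(ρg) = 128.1/(985·9.81) = 0.0133 m.

h_f ≈ 0.0133 m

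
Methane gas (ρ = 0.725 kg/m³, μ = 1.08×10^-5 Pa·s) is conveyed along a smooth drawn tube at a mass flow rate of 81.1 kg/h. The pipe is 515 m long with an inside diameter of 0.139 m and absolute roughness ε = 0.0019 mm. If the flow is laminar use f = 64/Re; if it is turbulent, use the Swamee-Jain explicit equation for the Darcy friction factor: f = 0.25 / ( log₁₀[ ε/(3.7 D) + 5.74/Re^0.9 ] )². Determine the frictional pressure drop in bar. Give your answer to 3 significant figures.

ṁ = 81.1 kg/h = 81.1/3600 = 0.02253 kg/s.
A = πD²/4 = π(0.139)²/4 = 0.01517 m²; mean velocity V = ṁ/(ρA) = 0.02253/(0.725 · 0.01517) = 2.048 m/s.
Reynolds number Re = ρVD/μ = 0.725 · 2.048 · 0.139 / 1.08e-05 = 1.911e+04.
Re > 4000 → turbulent. Relative roughness ε/D = 1.9e-06/0.139 = 1.37e-05. Swamee-Jain: f = 0.25/(log₁₀[1.37e-05/3.7 + 5.74/1.911e+04^0.9])² = 0.25/(log₁₀[3.69e-06 + 0.000805])² = 0.25/(-3.092)² = 0.02615.
Darcy-Weisbach: ΔP = f(L/D)(ρV²/2) = 0.02615·(515/0.139)·(0.725·2.048²/2) = 0.02615·3705·1.52 = 147.2 Pa.
ΔP = 147.2 Pa = 0.00147 bar.

ΔP ≈ 0.00147 bar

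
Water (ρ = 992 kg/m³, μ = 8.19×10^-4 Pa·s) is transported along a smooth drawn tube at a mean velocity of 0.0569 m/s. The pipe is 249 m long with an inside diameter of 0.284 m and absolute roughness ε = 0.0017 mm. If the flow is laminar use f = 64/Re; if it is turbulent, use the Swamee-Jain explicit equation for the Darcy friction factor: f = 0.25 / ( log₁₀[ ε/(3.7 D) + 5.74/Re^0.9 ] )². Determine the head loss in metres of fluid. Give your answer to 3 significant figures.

Reynolds number Re = ρVD/μ = 992 · 0.0569 · 0.284 / 0.000819 = 1.957e+04.
Re > 4000 → turbulent. Relative roughness ε/D = 1.7e-06/0.284 = 5.99e-06. Swamee-Jain: f = 0.25/(log₁₀[5.99e-06/3.7 + 5.74/1.957e+04^0.9])² = 0.25/(log₁₀[1.62e-06 + 0.000788])² = 0.25/(-3.103)² = 0.02597.
Darcy-Weisbach: ΔP = f(L/D)(ρV²/2) = 0.02597·(249/0.284)·(992·0.0569²/2) = 0.02597·876.8·1.606 = 36.56 Pa.
Head loss h_f = ΔP/(ρg) = 36.56/(992·9.81) = 0.00376 m.

h_f ≈ 0.00376 m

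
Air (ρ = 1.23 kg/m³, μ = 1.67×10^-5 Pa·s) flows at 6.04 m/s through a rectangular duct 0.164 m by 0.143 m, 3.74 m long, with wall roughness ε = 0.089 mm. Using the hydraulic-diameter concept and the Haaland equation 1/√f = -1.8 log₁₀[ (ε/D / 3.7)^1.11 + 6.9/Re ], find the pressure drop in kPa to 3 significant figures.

ΔP ≈ 0.0118 kPa

Hydraulic diameter D_h = 4A/P = 4·(0.164·0.143)/(2·(0.164+0.143)) = 0.09381/0.614 = 0.1528 m.
Re = ρVD_h/μ = 1.23·6.04·0.1528/1.67e-05 = 6.797e+04.
ε/D_h = 8.9e-05/0.1528 = 0.000583; Haaland gives 1/√f = -1.8 log₁₀[6.01e-05+0.000102] = 6.825, so f = 0.02147.
ΔP = f(L/D_h)(ρV²/2) = 0.02147·3.74/0.1528·22.44 = 11.79 Pa.
ΔP = 0.0118 kPa.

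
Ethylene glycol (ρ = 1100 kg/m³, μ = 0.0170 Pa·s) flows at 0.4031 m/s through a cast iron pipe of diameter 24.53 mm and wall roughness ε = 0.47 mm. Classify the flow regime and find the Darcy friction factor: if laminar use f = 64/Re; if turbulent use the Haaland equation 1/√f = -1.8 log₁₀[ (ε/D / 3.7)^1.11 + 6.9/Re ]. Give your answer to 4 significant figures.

Re = ρVD/μ = 1100·0.4031·0.02453/0.017 = 639.8.
Re < 2300 → laminar, so f = 64/Re = 0.1 (roughness is irrelevant in laminar flow).

f ≈ 0.1000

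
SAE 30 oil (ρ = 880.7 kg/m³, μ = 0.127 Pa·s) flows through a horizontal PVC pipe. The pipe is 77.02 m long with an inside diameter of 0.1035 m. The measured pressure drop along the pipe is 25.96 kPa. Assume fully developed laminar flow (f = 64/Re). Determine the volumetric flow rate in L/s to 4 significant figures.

Q ≈ 7.475 L/s

For laminar flow, f = 64/Re with Re = ρVD/μ, so Darcy-Weisbach reduces to ΔP = 32μLV/D². Solving for V: V = ΔP·D²/(32μL) = 2.596e+04·(0.1035)²/(32·0.127·77.02) = 0.8884 m/s.
Check: Re = ρVD/μ = 880.7·0.8884·0.1035/0.127 = 637.7 < 2300, so the laminar assumption holds.
Q = V·A = 0.8884·(π/4·0.1035²) = 0.007475 m³/s = 7.475 L/s.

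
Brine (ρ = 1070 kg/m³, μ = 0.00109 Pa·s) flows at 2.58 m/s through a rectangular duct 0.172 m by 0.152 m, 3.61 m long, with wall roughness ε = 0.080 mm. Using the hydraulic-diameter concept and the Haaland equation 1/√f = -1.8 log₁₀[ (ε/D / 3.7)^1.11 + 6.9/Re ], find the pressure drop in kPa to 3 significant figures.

Hydraulic diameter D_h = 4A/P = 4·(0.172·0.152)/(2·(0.172+0.152)) = 0.1046/0.648 = 0.1614 m.
Re = ρVD_h/μ = 1070·2.58·0.1614/0.00109 = 4.087e+05.
ε/D_h = 8e-05/0.1614 = 0.000496; Haaland gives 1/√f = -1.8 log₁₀[5.02e-05+1.69e-05] = 7.512, so f = 0.01772.
ΔP = f(L/D_h)(ρV²/2) = 0.01772·3.61/0.1614·3561 = 1412 Pa.
ΔP = 1.41 kPa.

ΔP ≈ 1.41 kPa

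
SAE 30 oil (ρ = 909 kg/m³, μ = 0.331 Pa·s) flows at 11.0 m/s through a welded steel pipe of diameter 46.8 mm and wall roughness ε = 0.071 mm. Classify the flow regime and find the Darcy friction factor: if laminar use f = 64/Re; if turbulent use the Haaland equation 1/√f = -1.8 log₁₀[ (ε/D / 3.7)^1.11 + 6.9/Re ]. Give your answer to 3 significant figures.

Re = ρVD/μ = 909·11·0.0468/0.331 = 1414.
Re < 2300 → laminar, so f = 64/Re = 0.04527 (roughness is irrelevant in laminar flow).

f ≈ 0.0453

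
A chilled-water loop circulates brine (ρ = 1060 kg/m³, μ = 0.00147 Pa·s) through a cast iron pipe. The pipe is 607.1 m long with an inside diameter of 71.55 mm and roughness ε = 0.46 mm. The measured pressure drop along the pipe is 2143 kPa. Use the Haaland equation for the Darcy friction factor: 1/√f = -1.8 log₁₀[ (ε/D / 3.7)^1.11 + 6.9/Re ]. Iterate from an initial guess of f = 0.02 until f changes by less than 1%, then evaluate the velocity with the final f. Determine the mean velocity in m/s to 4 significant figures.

Rearranging Darcy-Weisbach: V = √(2·ΔP·D/(f·L·ρ)). With ε/D = 0.00046/0.07155 = 0.00643, iterate starting from f = 0.02:
  f = 0.02 → V = √(2·2.143e+06·0.07155/(0.02·607.1·1060)) = 4.881 m/s; Re = ρVD/μ = 2.518e+05; f → 0.03318
  f = 0.03318 → V = 3.79 m/s; Re = 1.955e+05; f → 0.03326
Converged (Δf/f < 1%). With the final f = 0.03326: V = √(2·2.143e+06·0.07155/(0.03326·607.1·1060)) = 3.785 m/s.

V ≈ 3.785 m/s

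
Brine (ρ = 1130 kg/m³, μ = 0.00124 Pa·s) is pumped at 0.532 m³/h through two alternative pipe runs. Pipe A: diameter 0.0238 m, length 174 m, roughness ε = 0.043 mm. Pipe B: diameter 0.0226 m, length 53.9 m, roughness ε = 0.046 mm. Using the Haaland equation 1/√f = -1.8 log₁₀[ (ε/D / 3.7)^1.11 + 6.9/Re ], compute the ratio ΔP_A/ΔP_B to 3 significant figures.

ΔP_A/ΔP_B ≈ 2.50

Pipe A: V = Q/A = 0.0001478/0.0004449 = 0.3322 m/s; Re = 7204; ε/D = 0.00181; Haaland → f = 0.0359; ΔP_A = f(L/D)(ρV²/2) = 1.636e+04 Pa.
Pipe B: V = Q/A = 0.0001478/0.0004011 = 0.3684 m/s; Re = 7587; ε/D = 0.00204; Haaland → f = 0.03573; ΔP_B = f(L/D)(ρV²/2) = 6533 Pa.
ΔP_A/ΔP_B = 1.636e+04/6533 = 2.50.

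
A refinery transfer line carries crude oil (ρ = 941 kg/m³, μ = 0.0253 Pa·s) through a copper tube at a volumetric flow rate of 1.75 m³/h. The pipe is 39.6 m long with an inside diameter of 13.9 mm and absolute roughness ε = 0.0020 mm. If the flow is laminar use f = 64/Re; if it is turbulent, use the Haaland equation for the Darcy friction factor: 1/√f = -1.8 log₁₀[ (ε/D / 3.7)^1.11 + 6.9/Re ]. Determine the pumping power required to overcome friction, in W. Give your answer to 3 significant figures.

Q = 1.75 m³/h = 1.75/3600 = 0.0004861 m³/s.
Cross-sectional area A = πD²/4 = π(0.0139)²/4 = 0.0001517 m²; mean velocity V = Q/A = 0.0004861/0.0001517 = 3.203 m/s.
Reynolds number Re = ρVD/μ = 941 · 3.203 · 0.0139 / 0.0253 = 1656.
Re < 2300 → laminar flow, so f = 64/Re = 64/1656 = 0.03864 (the turbulent correlation is not needed).
Darcy-Weisbach: ΔP = f(L/D)(ρV²/2) = 0.03864·(39.6/0.0139)·(941·3.203²/2) = 0.03864·2849·4828 = 5.316e+05 Pa.
Pumping power P = QΔP = 0.0004861·5.316e+05 = 258.4 W = 258 W.

P ≈ 258 W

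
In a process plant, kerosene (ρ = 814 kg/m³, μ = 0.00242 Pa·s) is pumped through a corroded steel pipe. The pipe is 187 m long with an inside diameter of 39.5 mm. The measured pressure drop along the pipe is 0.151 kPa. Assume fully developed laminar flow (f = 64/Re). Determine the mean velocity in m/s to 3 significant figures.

For laminar flow, f = 64/Re with Re = ρVD/μ, so Darcy-Weisbach reduces to ΔP = 32μLV/D². Solving for V: V = ΔP·D²/(32μL) = 151·(0.0395)²/(32·0.00242·187) = 0.01627 m/s.
Check: Re = ρVD/μ = 814·0.01627·0.0395/0.00242 = 216.2 < 2300, so the laminar assumption holds.

V ≈ 0.0163 m/s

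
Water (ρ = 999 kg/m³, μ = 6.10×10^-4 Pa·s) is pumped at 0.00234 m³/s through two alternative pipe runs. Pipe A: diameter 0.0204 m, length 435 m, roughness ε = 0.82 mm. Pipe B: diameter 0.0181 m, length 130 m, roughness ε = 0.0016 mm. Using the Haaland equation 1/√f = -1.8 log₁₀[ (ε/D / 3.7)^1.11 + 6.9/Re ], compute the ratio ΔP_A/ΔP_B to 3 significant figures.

Pipe A: V = Q/A = 0.00234/0.0003269 = 7.159 m/s; Re = 2.392e+05; ε/D = 0.0402; Haaland → f = 0.06505; ΔP_A = f(L/D)(ρV²/2) = 3.551e+07 Pa.
Pipe B: V = Q/A = 0.00234/0.0002573 = 9.094 m/s; Re = 2.696e+05; ε/D = 8.84e-05; Haaland → f = 0.01537; ΔP_B = f(L/D)(ρV²/2) = 4.56e+06 Pa.
ΔP_A/ΔP_B = 3.551e+07/4.56e+06 = 7.79.

ΔP_A/ΔP_B ≈ 7.79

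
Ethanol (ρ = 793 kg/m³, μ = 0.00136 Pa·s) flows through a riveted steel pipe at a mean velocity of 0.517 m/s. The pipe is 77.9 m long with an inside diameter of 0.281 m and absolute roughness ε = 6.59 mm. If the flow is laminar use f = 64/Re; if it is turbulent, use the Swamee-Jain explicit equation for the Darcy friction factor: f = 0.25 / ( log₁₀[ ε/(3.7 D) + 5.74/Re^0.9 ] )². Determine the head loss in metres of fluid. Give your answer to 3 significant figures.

Reynolds number Re = ρVD/μ = 793 · 0.517 · 0.281 / 0.00136 = 8.471e+04.
Re > 4000 → turbulent. Relative roughness ε/D = 0.00659/0.281 = 0.0235. Swamee-Jain: f = 0.25/(log₁₀[0.0235/3.7 + 5.74/8.471e+04^0.9])² = 0.25/(log₁₀[0.00634 + 0.000211])² = 0.25/(-2.184)² = 0.05242.
Darcy-Weisbach: ΔP = f(L/D)(ρV²/2) = 0.05242·(77.9/0.281)·(793·0.517²/2) = 0.05242·277.2·106 = 1540 Pa.
Head loss h_f = ΔP/(ρg) = 1540/(793·9.81) = 0.198 m.

h_f ≈ 0.198 m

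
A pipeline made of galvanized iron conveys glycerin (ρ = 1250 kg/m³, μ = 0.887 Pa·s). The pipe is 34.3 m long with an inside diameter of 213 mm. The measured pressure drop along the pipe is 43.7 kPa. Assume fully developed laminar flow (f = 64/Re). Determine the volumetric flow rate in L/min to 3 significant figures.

For laminar flow, f = 64/Re with Re = ρVD/μ, so Darcy-Weisbach reduces to ΔP = 32μLV/D². Solving for V: V = ΔP·D²/(32μL) = 4.37e+04·(0.213)²/(32·0.887·34.3) = 2.036 m/s.
Check: Re = ρVD/μ = 1250·2.036·0.213/0.887 = 611.3 < 2300, so the laminar assumption holds.
Q = V·A = 2.036·(π/4·0.213²) = 0.07256 m³/s = 4350 L/min.

Q ≈ 4350 L/min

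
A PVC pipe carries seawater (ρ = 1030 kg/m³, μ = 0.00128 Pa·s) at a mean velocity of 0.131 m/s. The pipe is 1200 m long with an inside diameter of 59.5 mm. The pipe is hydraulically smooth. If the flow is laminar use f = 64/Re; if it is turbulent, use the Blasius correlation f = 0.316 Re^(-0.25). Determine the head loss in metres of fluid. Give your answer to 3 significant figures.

Reynolds number Re = ρVD/μ = 1030 · 0.131 · 0.0595 / 0.00128 = 6272.
Re > 4000 → turbulent. Smooth-pipe (Blasius): f = 0.316 Re^(-0.25) = 0.316/(6272)^0.25 = 0.03551.
Darcy-Weisbach: ΔP = f(L/D)(ρV²/2) = 0.03551·(1200/0.0595)·(1030·0.131²/2) = 0.03551·2.017e+04·8.838 = 6329 Pa.
Head loss h_f = ΔP/(ρg) = 6329/(1030·9.81) = 0.626 m.

h_f ≈ 0.626 m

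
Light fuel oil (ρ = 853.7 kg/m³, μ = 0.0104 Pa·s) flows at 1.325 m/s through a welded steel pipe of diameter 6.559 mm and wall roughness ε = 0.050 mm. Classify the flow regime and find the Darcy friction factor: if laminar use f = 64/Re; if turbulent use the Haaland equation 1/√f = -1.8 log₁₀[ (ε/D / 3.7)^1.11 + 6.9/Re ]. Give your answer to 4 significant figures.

Re = ρVD/μ = 853.7·1.325·0.006559/0.0104 = 713.4.
Re < 2300 → laminar, so f = 64/Re = 0.08971 (roughness is irrelevant in laminar flow).

f ≈ 0.08971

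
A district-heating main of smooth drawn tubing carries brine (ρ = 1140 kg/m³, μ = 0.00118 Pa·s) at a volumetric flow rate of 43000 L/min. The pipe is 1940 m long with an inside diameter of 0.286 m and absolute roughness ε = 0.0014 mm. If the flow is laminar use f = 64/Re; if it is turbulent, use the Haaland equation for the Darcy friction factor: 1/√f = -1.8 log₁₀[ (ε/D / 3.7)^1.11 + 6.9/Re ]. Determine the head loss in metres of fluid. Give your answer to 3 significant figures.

h_f ≈ 424 m

Q = 43000 L/min = 43000/60000 = 0.7167 m³/s.
Cross-sectional area A = πD²/4 = π(0.286)²/4 = 0.06424 m²; mean velocity V = Q/A = 0.7167/0.06424 = 11.16 m/s.
Reynolds number Re = ρVD/μ = 1140 · 11.16 · 0.286 / 0.00118 = 3.082e+06.
Re > 4000 → turbulent. Relative roughness ε/D = 1.4e-06/0.286 = 4.9e-06. Haaland: 1/√f = -1.8 log₁₀[(4.9e-06/3.7)^1.11 + 6.9/3.082e+06] = -1.8 log₁₀[2.98e-07 + 2.24e-06] = 10.07, so f = 0.009857.
Darcy-Weisbach: ΔP = f(L/D)(ρV²/2) = 0.009857·(1940/0.286)·(1140·11.16²/2) = 0.009857·6783·7.094e+04 = 4.743e+06 Pa.
Head loss h_f = ΔP/(ρg) = 4.743e+06/(1140·9.81) = 424 m.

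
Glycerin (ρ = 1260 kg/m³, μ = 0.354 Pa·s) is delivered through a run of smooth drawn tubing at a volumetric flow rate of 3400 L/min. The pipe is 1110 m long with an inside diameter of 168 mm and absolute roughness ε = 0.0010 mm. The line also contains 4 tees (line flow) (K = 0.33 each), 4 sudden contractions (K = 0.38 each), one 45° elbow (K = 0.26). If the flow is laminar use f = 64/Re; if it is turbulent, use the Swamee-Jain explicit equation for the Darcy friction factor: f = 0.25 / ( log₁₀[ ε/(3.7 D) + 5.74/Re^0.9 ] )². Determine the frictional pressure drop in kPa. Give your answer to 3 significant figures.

Q = 3400 L/min = 3400/60000 = 0.05667 m³/s.
Cross-sectional area A = πD²/4 = π(0.168)²/4 = 0.02217 m²; mean velocity V = Q/A = 0.05667/0.02217 = 2.556 m/s.
Reynolds number Re = ρVD/μ = 1260 · 2.556 · 0.168 / 0.354 = 1529.
Re < 2300 → laminar flow, so f = 64/Re = 64/1529 = 0.04187 (the turbulent correlation is not needed).
Total minor-loss coefficient ΣK = 4·0.33 + 4·0.38 + 1·0.26 = 3.1.
ΔP = [f·L/D + ΣK]·(ρV²/2) = [0.04187·1110/0.168 + 3.1]·(1260·2.556²/2) = [276.6 + 3.1]·4117 = 1.152e+06 Pa.
ΔP = 1.152e+06 Pa = 1150 kPa.

ΔP ≈ 1150 kPa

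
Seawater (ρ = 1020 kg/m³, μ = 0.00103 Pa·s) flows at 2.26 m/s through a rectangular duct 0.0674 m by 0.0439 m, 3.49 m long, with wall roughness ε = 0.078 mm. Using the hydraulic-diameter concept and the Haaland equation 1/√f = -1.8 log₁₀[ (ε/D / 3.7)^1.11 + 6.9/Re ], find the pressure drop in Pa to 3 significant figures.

ΔP ≈ 3970 Pa

Hydraulic diameter D_h = 4A/P = 4·(0.0674·0.0439)/(2·(0.0674+0.0439)) = 0.01184/0.2226 = 0.05317 m.
Re = ρVD_h/μ = 1020·2.26·0.05317/0.00103 = 1.19e+05.
ε/D_h = 7.8e-05/0.05317 = 0.00147; Haaland gives 1/√f = -1.8 log₁₀[0.000168+5.8e-05] = 6.564, so f = 0.02321.
ΔP = f(L/D_h)(ρV²/2) = 0.02321·3.49/0.05317·2605 = 3968 Pa.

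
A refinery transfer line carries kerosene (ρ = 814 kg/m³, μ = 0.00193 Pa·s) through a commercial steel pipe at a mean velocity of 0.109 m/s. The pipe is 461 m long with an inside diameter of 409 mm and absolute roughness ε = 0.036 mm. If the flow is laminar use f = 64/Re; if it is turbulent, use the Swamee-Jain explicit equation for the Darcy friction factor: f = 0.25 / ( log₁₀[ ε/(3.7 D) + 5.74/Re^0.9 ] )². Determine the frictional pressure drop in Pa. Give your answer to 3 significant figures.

Reynolds number Re = ρVD/μ = 814 · 0.109 · 0.409 / 0.00193 = 1.88e+04.
Re > 4000 → turbulent. Relative roughness ε/D = 3.6e-05/0.409 = 8.8e-05. Swamee-Jain: f = 0.25/(log₁₀[8.8e-05/3.7 + 5.74/1.88e+04^0.9])² = 0.25/(log₁₀[2.38e-05 + 0.000817])² = 0.25/(-3.075)² = 0.02643.
Darcy-Weisbach: ΔP = f(L/D)(ρV²/2) = 0.02643·(461/0.409)·(814·0.109²/2) = 0.02643·1127·4.836 = 144.1 Pa.

ΔP ≈ 144 Pa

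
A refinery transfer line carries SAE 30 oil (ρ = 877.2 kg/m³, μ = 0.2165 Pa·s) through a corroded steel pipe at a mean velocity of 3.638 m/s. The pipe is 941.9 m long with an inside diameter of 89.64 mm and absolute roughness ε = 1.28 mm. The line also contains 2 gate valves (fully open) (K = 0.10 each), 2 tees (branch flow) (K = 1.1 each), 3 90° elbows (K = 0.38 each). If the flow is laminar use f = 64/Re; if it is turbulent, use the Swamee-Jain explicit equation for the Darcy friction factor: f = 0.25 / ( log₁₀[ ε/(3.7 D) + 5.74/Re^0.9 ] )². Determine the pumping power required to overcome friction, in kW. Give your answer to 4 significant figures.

P ≈ 68.30 kW

Reynolds number Re = ρVD/μ = 877.2 · 3.638 · 0.08964 / 0.216 = 1321.
Re < 2300 → laminar flow, so f = 64/Re = 64/1321 = 0.04844 (the turbulent correlation is not needed).
Total minor-loss coefficient ΣK = 2·0.1 + 2·1.1 + 3·0.38 = 3.54.
ΔP = [f·L/D + ΣK]·(ρV²/2) = [0.04844·941.9/0.08964 + 3.54]·(877.2·3.638²/2) = [509 + 3.54]·5805 = 2.975e+06 Pa.
Q = V·A = 3.638·0.006311 = 0.02296 m³/s.
Pumping power P = QΔP = 0.02296·2.975e+06 = 68303 W = 68.30 kW.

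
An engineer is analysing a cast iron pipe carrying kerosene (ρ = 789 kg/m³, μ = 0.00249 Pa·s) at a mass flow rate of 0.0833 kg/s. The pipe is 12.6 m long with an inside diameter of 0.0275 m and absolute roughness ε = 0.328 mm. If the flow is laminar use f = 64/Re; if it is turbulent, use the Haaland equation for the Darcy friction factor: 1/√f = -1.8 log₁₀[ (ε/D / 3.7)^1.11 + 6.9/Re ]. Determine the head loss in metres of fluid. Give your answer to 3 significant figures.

A = πD²/4 = π(0.0275)²/4 = 0.000594 m²; mean velocity V = ṁ/(ρA) = 0.0833/(789 · 0.000594) = 0.1778 m/s.
Reynolds number Re = ρVD/μ = 789 · 0.1778 · 0.0275 / 0.00249 = 1549.
Re < 2300 → laminar flow, so f = 64/Re = 64/1549 = 0.04132 (the turbulent correlation is not needed).
Darcy-Weisbach: ΔP = f(L/D)(ρV²/2) = 0.04132·(12.6/0.0275)·(789·0.1778²/2) = 0.04132·458.2·12.46 = 236 Pa.
Head loss h_f = ΔP/(ρg) = 236/(789·9.81) = 0.0305 m.

h_f ≈ 0.0305 m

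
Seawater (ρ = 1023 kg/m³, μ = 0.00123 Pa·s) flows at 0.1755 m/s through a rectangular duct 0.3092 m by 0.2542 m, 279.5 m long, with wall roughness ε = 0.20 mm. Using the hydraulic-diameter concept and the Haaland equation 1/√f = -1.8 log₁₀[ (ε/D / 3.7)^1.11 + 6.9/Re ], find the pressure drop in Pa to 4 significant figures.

ΔP ≈ 373.6 Pa

Hydraulic diameter D_h = 4A/P = 4·(0.3092·0.2542)/(2·(0.3092+0.2542)) = 0.3144/1.127 = 0.279 m.
Re = ρVD_h/μ = 1023·0.1755·0.279/0.00123 = 4.073e+04.
ε/D_h = 0.0002/0.279 = 0.000717; Haaland gives 1/√f = -1.8 log₁₀[7.56e-05+0.000169] = 6.499, so f = 0.02367.
ΔP = f(L/D_h)(ρV²/2) = 0.02367·279.5/0.279·15.75 = 373.6 Pa.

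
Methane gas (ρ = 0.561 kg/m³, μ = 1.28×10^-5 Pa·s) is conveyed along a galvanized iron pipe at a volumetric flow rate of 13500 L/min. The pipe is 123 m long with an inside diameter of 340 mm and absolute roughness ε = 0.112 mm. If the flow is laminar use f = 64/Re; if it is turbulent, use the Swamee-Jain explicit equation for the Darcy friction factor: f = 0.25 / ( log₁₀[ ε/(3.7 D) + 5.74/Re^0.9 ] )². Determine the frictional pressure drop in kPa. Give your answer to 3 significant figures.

ΔP ≈ 0.0145 kPa

Q = 13500 L/min = 13500/60000 = 0.225 m³/s.
Cross-sectional area A = πD²/4 = π(0.34)²/4 = 0.09079 m²; mean velocity V = Q/A = 0.225/0.09079 = 2.478 m/s.
Reynolds number Re = ρVD/μ = 0.561 · 2.478 · 0.34 / 1.28e-05 = 3.693e+04.
Re > 4000 → turbulent. Relative roughness ε/D = 0.000112/0.34 = 0.000329. Swamee-Jain: f = 0.25/(log₁₀[0.000329/3.7 + 5.74/3.693e+04^0.9])² = 0.25/(log₁₀[8.9e-05 + 0.000445])² = 0.25/(-3.272)² = 0.02334.
Darcy-Weisbach: ΔP = f(L/D)(ρV²/2) = 0.02334·(123/0.34)·(0.561·2.478²/2) = 0.02334·361.8·1.723 = 14.55 Pa.
ΔP = 14.55 Pa = 0.0145 kPa.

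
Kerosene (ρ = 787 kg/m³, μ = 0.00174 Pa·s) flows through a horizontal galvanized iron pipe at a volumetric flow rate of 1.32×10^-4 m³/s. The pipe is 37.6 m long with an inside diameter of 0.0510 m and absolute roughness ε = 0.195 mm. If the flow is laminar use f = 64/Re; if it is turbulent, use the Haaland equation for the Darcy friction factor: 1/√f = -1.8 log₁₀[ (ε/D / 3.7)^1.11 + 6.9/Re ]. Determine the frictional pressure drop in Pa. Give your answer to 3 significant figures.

ΔP ≈ 52.0 Pa

Cross-sectional area A = πD²/4 = π(0.051)²/4 = 0.002043 m²; mean velocity V = Q/A = 0.000132/0.002043 = 0.06462 m/s.
Reynolds number Re = ρVD/μ = 787 · 0.06462 · 0.051 / 0.00174 = 1491.
Re < 2300 → laminar flow, so f = 64/Re = 64/1491 = 0.04294 (the turbulent correlation is not needed).
Darcy-Weisbach: ΔP = f(L/D)(ρV²/2) = 0.04294·(37.6/0.051)·(787·0.06462²/2) = 0.04294·737.3·1.643 = 52.01 Pa.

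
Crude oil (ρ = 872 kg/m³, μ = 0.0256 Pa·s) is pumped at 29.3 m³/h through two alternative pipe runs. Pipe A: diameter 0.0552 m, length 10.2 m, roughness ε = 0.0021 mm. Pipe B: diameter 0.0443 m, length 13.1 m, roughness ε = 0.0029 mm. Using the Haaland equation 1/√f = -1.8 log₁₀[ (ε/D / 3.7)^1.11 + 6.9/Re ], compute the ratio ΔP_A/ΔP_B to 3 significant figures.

Pipe A: V = Q/A = 0.008139/0.002393 = 3.401 m/s; Re = 6395; ε/D = 3.8e-05; Haaland → f = 0.03509; ΔP_A = f(L/D)(ρV²/2) = 3.27e+04 Pa.
Pipe B: V = Q/A = 0.008139/0.001541 = 5.28 m/s; Re = 7968; ε/D = 6.55e-05; Haaland → f = 0.03297; ΔP_B = f(L/D)(ρV²/2) = 1.185e+05 Pa.
ΔP_A/ΔP_B = 3.27e+04/1.185e+05 = 0.276.

ΔP_A/ΔP_B ≈ 0.276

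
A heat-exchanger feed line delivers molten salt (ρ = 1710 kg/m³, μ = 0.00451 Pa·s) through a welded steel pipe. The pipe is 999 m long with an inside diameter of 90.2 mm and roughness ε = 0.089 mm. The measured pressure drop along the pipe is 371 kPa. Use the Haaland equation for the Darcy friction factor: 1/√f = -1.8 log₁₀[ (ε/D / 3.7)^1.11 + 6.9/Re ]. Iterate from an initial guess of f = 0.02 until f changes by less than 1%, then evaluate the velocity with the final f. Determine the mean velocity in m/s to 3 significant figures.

V ≈ 1.27 m/s

Rearranging Darcy-Weisbach: V = √(2·ΔP·D/(f·L·ρ)). With ε/D = 8.9e-05/0.0902 = 0.000987, iterate starting from f = 0.02:
  f = 0.02 → V = √(2·3.71e+05·0.0902/(0.02·999·1710)) = 1.4 m/s; Re = ρVD/μ = 4.787e+04; f → 0.02383
  f = 0.02383 → V = 1.282 m/s; Re = 4.385e+04; f → 0.02413
  f = 0.02413 → V = 1.274 m/s; Re = 4.358e+04; f → 0.02415
Converged (Δf/f < 1%). With the final f = 0.02415: V = √(2·3.71e+05·0.0902/(0.02415·999·1710)) = 1.274 m/s.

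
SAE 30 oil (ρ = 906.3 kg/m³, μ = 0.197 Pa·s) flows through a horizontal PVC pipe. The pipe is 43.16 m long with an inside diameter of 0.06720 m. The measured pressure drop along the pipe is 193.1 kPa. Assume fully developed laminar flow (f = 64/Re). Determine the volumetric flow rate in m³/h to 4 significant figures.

For laminar flow, f = 64/Re with Re = ρVD/μ, so Darcy-Weisbach reduces to ΔP = 32μLV/D². Solving for V: V = ΔP·D²/(32μL) = 1.931e+05·(0.0672)²/(32·0.197·43.16) = 3.205 m/s.
Check: Re = ρVD/μ = 906.3·3.205·0.0672/0.197 = 990.8 < 2300, so the laminar assumption holds.
Q = V·A = 3.205·(π/4·0.0672²) = 0.01137 m³/s = 40.92 m³/h.

Q ≈ 40.92 m³/h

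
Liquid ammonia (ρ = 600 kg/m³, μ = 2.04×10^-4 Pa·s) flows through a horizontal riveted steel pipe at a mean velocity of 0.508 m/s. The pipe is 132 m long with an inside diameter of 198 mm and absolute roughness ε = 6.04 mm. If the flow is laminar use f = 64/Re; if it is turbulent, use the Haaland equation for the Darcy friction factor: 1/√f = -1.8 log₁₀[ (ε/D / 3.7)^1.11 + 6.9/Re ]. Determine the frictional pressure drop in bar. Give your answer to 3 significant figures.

Reynolds number Re = ρVD/μ = 600 · 0.508 · 0.198 / 0.000204 = 2.958e+05.
Re > 4000 → turbulent. Relative roughness ε/D = 0.00604/0.198 = 0.0305. Haaland: 1/√f = -1.8 log₁₀[(0.0305/3.7)^1.11 + 6.9/2.958e+05] = -1.8 log₁₀[0.00486 + 2.33e-05] = 4.16, so f = 0.05779.
Darcy-Weisbach: ΔP = f(L/D)(ρV²/2) = 0.05779·(132/0.198)·(600·0.508²/2) = 0.05779·666.7·77.42 = 2983 Pa.
ΔP = 2983 Pa = 0.0298 bar.

ΔP ≈ 0.0298 bar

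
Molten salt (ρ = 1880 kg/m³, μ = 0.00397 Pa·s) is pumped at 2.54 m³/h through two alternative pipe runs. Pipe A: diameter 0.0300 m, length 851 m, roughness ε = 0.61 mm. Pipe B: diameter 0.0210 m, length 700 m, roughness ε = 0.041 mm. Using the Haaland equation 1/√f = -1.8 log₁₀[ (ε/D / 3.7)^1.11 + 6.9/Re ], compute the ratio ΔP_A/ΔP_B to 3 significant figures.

ΔP_A/ΔP_B ≈ 0.360

Pipe A: V = Q/A = 0.0007056/0.0007069 = 0.9982 m/s; Re = 1.418e+04; ε/D = 0.0203; Haaland → f = 0.05162; ΔP_A = f(L/D)(ρV²/2) = 1.371e+06 Pa.
Pipe B: V = Q/A = 0.0007056/0.0003464 = 2.037 m/s; Re = 2.026e+04; ε/D = 0.00195; Haaland → f = 0.02934; ΔP_B = f(L/D)(ρV²/2) = 3.814e+06 Pa.
ΔP_A/ΔP_B = 1.371e+06/3.814e+06 = 0.360.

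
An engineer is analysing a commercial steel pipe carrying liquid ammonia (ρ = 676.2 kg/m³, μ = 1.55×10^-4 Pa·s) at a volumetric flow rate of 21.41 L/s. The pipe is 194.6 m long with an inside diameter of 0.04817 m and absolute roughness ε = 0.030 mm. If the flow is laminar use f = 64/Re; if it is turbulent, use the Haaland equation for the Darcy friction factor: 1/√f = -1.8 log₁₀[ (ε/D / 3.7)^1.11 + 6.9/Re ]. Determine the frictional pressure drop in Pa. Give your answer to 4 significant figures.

ΔP ≈ 3345000 Pa

Q = 21.41 L/s = 21.41/1000 = 0.02141 m³/s.
Cross-sectional area A = πD²/4 = π(0.04817)²/4 = 0.001822 m²; mean velocity V = Q/A = 0.02141/0.001822 = 11.75 m/s.
Reynolds number Re = ρVD/μ = 676.2 · 11.75 · 0.04817 / 0.000155 = 2.469e+06.
Re > 4000 → turbulent. Relative roughness ε/D = 3e-05/0.04817 = 0.000623. Haaland: 1/√f = -1.8 log₁₀[(0.000623/3.7)^1.11 + 6.9/2.469e+06] = -1.8 log₁₀[6.47e-05 + 2.79e-06] = 7.507, so f = 0.01774.
Darcy-Weisbach: ΔP = f(L/D)(ρV²/2) = 0.01774·(194.6/0.04817)·(676.2·11.75²/2) = 0.01774·4040·4.667e+04 = 3.345e+06 Pa.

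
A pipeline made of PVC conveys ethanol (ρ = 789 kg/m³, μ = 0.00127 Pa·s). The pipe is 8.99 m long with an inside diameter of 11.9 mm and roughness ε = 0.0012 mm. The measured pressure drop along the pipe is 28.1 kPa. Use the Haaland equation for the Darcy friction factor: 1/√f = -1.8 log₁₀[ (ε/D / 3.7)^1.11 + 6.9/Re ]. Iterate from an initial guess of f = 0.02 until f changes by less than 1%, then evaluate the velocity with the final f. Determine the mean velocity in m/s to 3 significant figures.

Rearranging Darcy-Weisbach: V = √(2·ΔP·D/(f·L·ρ)). With ε/D = 1.2e-06/0.0119 = 0.000101, iterate starting from f = 0.02:
  f = 0.02 → V = √(2·2.81e+04·0.0119/(0.02·8.99·789)) = 2.171 m/s; Re = ρVD/μ = 1.605e+04; f → 0.02737
  f = 0.02737 → V = 1.856 m/s; Re = 1.372e+04; f → 0.02849
  f = 0.02849 → V = 1.819 m/s; Re = 1.345e+04; f → 0.02864
Converged (Δf/f < 1%). With the final f = 0.02864: V = √(2·2.81e+04·0.0119/(0.02864·8.99·789)) = 1.814 m/s.

V ≈ 1.81 m/s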